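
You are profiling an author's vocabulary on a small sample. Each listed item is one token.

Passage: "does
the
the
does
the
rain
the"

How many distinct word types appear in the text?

Distinct types: {does, rain, the}
V = 3

3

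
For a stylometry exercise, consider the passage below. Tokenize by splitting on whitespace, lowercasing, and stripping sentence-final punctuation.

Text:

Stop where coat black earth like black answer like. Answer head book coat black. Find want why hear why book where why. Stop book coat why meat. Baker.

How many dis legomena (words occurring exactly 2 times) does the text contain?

Frequencies: why:4, coat:3, black:3, book:3, stop:2, where:2, like:2, answer:2, earth:1, head:1, find:1, want:1, hear:1, meat:1, baker:1
Words with frequency 2: answer, like, stop, where

4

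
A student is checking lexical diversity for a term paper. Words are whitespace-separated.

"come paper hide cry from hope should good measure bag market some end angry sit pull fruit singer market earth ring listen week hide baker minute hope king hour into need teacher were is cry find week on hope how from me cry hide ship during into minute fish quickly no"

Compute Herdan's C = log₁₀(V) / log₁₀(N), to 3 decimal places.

N = 51, V = 40.
log₁₀(V) = 1.602060, log₁₀(N) = 1.707570
C = 1.602060 / 1.707570 = 0.938

0.938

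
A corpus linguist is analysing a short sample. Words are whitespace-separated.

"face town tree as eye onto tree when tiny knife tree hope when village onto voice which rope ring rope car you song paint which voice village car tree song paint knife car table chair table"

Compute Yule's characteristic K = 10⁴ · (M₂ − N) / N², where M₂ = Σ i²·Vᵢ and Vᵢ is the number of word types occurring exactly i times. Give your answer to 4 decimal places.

293.2099

Frequencies: tree:4, car:3, onto:2, when:2, knife:2, village:2, voice:2, which:2, rope:2, song:2, paint:2, table:2, face:1, town:1, as:1, eye:1, tiny:1, hope:1, ring:1, you:1, … (1 more, each freq 1)
N = 36. Frequency spectrum: V_1=9, V_2=10, V_3=1, V_4=1
M₂ = 1²·9 + 2²·10 + 3²·1 + 4²·1 = 74
K = 10000 × (74 − 36) / 36² = 293.2099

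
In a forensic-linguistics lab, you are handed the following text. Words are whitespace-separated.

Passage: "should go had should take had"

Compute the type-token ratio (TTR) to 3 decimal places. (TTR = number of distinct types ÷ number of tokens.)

N = 6 tokens, V = 4 types.
TTR = V / N = 4 / 6 = 0.667

0.667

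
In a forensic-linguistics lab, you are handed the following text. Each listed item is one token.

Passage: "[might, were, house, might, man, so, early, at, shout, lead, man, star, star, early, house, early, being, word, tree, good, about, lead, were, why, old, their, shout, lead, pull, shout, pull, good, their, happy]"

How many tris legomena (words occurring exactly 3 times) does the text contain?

3

Frequencies: early:3, shout:3, lead:3, might:2, were:2, house:2, man:2, star:2, good:2, their:2, pull:2, so:1, at:1, being:1, word:1, tree:1, about:1, why:1, old:1, happy:1
Words with frequency 3: early, lead, shout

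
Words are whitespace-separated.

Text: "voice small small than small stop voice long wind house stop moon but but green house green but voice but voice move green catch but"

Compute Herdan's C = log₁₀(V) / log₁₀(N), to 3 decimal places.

N = 25, V = 12.
log₁₀(V) = 1.079181, log₁₀(N) = 1.397940
C = 1.079181 / 1.397940 = 0.772

0.772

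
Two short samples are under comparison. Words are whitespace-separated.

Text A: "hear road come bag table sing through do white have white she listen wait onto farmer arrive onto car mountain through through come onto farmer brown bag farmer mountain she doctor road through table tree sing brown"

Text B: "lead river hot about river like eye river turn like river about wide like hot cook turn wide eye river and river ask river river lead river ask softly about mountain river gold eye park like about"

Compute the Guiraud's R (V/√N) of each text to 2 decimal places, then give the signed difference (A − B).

0.98

A: V=21, N=37, R=3.45
B: V=15, N=37, R=2.47
Difference = 3.45 − 2.47 = 0.98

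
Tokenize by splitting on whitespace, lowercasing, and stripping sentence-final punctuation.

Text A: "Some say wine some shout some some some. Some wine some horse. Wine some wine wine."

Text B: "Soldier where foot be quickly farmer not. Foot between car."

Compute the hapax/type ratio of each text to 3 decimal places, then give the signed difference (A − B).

-0.289

A: hapax=3, V=5, ratio=0.600
B: hapax=8, V=9, ratio=0.889
Difference = 0.600 − 0.889 = -0.289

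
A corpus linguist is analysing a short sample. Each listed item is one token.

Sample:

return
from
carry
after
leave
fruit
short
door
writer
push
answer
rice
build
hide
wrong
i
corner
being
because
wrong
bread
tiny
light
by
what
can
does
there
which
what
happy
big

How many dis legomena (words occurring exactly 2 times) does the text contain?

Frequencies: wrong:2, what:2, return:1, from:1, carry:1, after:1, leave:1, fruit:1, short:1, door:1, writer:1, push:1, answer:1, rice:1, build:1, hide:1, i:1, corner:1, being:1, because:1, … (10 more, each freq 1)
Words with frequency 2: what, wrong

2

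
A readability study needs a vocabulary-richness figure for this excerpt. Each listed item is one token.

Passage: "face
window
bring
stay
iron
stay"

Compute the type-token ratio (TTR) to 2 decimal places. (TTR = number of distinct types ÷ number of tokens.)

N = 6 tokens, V = 5 types.
TTR = V / N = 5 / 6 = 0.83

0.83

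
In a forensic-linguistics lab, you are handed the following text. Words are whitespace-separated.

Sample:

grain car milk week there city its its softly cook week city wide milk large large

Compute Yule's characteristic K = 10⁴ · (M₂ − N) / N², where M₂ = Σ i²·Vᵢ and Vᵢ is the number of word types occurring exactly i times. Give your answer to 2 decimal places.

390.63

Frequencies: milk:2, week:2, city:2, its:2, large:2, grain:1, car:1, there:1, softly:1, cook:1, wide:1
N = 16. Frequency spectrum: V_1=6, V_2=5
M₂ = 1²·6 + 2²·5 = 26
K = 10000 × (26 − 16) / 16² = 390.63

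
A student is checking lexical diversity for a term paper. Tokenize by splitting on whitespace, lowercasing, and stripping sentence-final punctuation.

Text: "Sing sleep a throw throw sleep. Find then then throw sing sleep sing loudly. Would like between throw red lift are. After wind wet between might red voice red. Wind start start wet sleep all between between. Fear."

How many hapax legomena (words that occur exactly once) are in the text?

Frequencies: sleep:4, throw:4, between:4, sing:3, red:3, then:2, wind:2, wet:2, start:2, a:1, find:1, loudly:1, would:1, like:1, lift:1, are:1, after:1, might:1, voice:1, all:1, … (1 more, each freq 1)
Hapax (freq=1): a, after, all, are, fear, find, lift, like, loudly, might, voice, would

12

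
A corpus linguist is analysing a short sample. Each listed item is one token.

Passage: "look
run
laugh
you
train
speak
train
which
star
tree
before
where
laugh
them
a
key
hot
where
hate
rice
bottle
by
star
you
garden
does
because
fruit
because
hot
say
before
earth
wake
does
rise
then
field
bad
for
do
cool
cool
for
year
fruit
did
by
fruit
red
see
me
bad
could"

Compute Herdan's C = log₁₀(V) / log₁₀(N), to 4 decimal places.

N = 54, V = 39.
log₁₀(V) = 1.591065, log₁₀(N) = 1.732394
C = 1.591065 / 1.732394 = 0.9184

0.9184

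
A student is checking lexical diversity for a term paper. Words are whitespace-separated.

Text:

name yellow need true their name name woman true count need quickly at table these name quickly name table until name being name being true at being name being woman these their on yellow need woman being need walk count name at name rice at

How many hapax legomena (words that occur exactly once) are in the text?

Frequencies: name:10, being:5, need:4, at:4, true:3, woman:3, yellow:2, their:2, count:2, quickly:2, table:2, these:2, until:1, on:1, walk:1, rice:1
Hapax (freq=1): on, rice, until, walk

4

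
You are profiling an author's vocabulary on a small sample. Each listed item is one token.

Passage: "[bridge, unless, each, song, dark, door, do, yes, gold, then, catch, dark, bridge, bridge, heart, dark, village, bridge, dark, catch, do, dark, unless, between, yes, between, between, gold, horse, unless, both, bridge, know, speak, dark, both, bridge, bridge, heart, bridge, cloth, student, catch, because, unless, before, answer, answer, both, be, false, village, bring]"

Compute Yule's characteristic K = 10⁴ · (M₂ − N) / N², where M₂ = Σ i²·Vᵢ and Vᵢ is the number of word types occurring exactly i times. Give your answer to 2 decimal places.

455.68

Frequencies: bridge:8, dark:6, unless:4, catch:3, between:3, both:3, do:2, yes:2, gold:2, heart:2, village:2, answer:2, each:1, song:1, door:1, then:1, horse:1, know:1, speak:1, cloth:1, … (6 more, each freq 1)
N = 53. Frequency spectrum: V_1=14, V_2=6, V_3=3, V_4=1, V_6=1, V_8=1
M₂ = 1²·14 + 2²·6 + 3²·3 + 4²·1 + 6²·1 + 8²·1 = 181
K = 10000 × (181 − 53) / 53² = 455.68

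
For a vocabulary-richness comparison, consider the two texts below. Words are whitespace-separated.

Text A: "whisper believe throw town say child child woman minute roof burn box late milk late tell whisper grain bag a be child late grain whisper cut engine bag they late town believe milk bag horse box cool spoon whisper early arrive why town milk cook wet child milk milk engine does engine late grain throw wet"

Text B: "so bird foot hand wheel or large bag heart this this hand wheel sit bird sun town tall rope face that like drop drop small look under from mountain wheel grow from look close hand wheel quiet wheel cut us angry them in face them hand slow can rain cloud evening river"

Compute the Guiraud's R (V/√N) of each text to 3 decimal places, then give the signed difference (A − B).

-1.261

A: V=30, N=56, R=4.009
B: V=38, N=52, R=5.270
Difference = 4.009 − 5.270 = -1.261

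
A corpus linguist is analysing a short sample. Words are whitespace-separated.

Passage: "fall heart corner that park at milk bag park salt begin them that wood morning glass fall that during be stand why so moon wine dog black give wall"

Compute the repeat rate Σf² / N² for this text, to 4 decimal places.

0.0464

Frequencies: that:3, fall:2, park:2, heart:1, corner:1, at:1, milk:1, bag:1, salt:1, begin:1, them:1, wood:1, morning:1, glass:1, during:1, be:1, stand:1, why:1, so:1, moon:1, … (5 more, each freq 1)
Σf² = 39; N² = 841
Repeat rate = 39 / 841 = 0.0464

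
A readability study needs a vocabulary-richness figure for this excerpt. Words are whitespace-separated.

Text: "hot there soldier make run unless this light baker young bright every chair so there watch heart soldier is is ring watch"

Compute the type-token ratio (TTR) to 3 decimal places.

0.818

N = 22 tokens, V = 18 types.
TTR = V / N = 18 / 22 = 0.818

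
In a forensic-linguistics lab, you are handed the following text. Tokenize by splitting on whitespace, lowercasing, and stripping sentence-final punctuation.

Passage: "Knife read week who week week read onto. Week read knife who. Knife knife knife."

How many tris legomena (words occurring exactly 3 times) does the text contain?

1

Frequencies: knife:5, week:4, read:3, who:2, onto:1
Words with frequency 3: read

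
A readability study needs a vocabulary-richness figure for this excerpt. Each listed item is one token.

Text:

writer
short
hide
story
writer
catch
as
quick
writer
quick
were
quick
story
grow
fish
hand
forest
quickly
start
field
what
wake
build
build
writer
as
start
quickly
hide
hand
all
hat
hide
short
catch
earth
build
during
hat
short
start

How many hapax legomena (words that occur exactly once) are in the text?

10

Frequencies: writer:4, short:3, hide:3, quick:3, start:3, build:3, story:2, catch:2, as:2, hand:2, quickly:2, hat:2, were:1, grow:1, fish:1, forest:1, field:1, what:1, wake:1, all:1, … (2 more, each freq 1)
Hapax (freq=1): all, during, earth, field, fish, forest, grow, wake, were, what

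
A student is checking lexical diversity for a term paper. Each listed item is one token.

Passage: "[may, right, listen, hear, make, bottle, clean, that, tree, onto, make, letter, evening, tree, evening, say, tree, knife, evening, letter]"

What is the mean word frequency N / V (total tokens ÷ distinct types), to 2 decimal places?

N = 20 tokens, V = 14 types.
Mean frequency = N / V = 20 / 14 = 1.43

1.43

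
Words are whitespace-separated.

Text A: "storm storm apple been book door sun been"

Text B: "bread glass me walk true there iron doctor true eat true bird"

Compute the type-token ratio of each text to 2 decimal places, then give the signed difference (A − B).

-0.08

TTR(A) = 6/8 = 0.75
TTR(B) = 10/12 = 0.83
Difference = 0.75 − 0.83 = -0.08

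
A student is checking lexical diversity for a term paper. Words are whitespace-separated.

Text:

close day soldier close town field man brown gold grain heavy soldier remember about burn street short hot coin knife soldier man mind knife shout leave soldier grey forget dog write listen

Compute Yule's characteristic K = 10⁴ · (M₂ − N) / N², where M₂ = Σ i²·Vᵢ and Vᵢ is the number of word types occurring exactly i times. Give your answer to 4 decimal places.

Frequencies: soldier:4, close:2, man:2, knife:2, day:1, town:1, field:1, brown:1, gold:1, grain:1, heavy:1, remember:1, about:1, burn:1, street:1, short:1, hot:1, coin:1, mind:1, shout:1, … (6 more, each freq 1)
N = 32. Frequency spectrum: V_1=22, V_2=3, V_4=1
M₂ = 1²·22 + 2²·3 + 4²·1 = 50
K = 10000 × (50 − 32) / 32² = 175.7813

175.7813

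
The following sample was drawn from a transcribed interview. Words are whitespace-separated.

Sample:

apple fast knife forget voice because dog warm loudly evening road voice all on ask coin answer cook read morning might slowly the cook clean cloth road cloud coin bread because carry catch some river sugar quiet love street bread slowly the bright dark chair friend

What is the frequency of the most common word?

2

Frequencies: voice:2, because:2, road:2, coin:2, cook:2, slowly:2, the:2, bread:2, apple:1, fast:1, knife:1, forget:1, dog:1, warm:1, loudly:1, evening:1, all:1, on:1, ask:1, answer:1, … (18 more, each freq 1)
Most common: 'voice' with frequency 2.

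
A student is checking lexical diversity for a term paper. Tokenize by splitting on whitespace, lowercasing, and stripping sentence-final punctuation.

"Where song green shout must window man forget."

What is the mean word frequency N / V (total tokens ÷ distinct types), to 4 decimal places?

N = 8 tokens, V = 8 types.
Mean frequency = N / V = 8 / 8 = 1.0000

1.0000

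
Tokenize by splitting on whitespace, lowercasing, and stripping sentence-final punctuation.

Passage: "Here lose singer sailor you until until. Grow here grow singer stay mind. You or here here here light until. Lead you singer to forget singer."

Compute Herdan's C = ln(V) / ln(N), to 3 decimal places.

N = 26, V = 14.
ln(V) = 2.639057, ln(N) = 3.258097
C = 2.639057 / 3.258097 = 0.810

0.810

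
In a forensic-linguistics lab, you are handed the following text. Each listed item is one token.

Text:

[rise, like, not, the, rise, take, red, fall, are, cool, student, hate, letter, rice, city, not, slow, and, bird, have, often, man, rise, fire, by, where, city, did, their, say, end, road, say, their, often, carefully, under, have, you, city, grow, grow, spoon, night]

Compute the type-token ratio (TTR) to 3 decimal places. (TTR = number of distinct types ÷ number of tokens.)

N = 44 tokens, V = 34 types.
TTR = V / N = 34 / 44 = 0.773

0.773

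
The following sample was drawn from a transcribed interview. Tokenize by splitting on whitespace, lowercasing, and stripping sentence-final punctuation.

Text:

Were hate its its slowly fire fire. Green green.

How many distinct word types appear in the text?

6

Distinct types: {fire, green, hate, its, slowly, were}
V = 6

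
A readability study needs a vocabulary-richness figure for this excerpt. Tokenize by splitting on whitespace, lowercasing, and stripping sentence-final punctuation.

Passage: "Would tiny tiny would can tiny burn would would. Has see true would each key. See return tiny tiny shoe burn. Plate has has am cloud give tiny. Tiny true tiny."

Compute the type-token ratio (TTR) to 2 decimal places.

N = 31 tokens, V = 15 types.
TTR = V / N = 15 / 31 = 0.48

0.48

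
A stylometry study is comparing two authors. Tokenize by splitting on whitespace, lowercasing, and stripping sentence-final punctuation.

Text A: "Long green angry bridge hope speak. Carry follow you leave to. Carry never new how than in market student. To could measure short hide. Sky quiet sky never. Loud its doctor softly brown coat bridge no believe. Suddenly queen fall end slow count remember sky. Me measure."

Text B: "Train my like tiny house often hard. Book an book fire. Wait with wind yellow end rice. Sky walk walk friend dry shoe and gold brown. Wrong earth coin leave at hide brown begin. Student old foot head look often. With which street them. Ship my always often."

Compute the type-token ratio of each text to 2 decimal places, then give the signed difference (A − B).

TTR(A) = 40/47 = 0.85
TTR(B) = 41/48 = 0.85
Difference = 0.85 − 0.85 = 0.00

0.00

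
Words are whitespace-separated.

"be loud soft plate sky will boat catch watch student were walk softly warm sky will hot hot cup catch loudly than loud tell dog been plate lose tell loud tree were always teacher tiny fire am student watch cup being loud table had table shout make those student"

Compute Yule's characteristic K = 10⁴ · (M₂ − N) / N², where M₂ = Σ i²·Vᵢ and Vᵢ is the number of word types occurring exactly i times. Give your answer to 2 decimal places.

158.27

Frequencies: loud:4, student:3, plate:2, sky:2, will:2, catch:2, watch:2, were:2, hot:2, cup:2, tell:2, table:2, be:1, soft:1, boat:1, walk:1, softly:1, warm:1, loudly:1, than:1, … (14 more, each freq 1)
N = 49. Frequency spectrum: V_1=22, V_2=10, V_3=1, V_4=1
M₂ = 1²·22 + 2²·10 + 3²·1 + 4²·1 = 87
K = 10000 × (87 − 49) / 49² = 158.27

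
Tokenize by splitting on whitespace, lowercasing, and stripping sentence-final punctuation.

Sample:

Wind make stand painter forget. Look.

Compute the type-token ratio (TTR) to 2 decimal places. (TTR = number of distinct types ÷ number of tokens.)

1.00

N = 6 tokens, V = 6 types.
TTR = V / N = 6 / 6 = 1.00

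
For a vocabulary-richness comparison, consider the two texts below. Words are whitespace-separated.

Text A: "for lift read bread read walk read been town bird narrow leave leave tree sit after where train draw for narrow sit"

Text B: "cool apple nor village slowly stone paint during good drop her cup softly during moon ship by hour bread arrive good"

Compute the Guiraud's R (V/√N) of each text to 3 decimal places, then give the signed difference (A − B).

A: V=16, N=22, R=3.411
B: V=19, N=21, R=4.146
Difference = 3.411 − 4.146 = -0.735

-0.735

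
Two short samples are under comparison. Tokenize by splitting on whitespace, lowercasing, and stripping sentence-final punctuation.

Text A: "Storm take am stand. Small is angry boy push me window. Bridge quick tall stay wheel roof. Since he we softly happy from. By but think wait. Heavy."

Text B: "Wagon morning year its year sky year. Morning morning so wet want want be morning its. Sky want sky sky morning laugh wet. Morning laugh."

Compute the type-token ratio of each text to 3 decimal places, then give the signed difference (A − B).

0.600

TTR(A) = 28/28 = 1.000
TTR(B) = 10/25 = 0.400
Difference = 1.000 − 0.400 = 0.600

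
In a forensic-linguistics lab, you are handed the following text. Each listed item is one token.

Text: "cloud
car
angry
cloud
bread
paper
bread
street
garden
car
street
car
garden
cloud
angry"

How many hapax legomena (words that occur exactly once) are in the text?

Frequencies: cloud:3, car:3, angry:2, bread:2, street:2, garden:2, paper:1
Hapax (freq=1): paper

1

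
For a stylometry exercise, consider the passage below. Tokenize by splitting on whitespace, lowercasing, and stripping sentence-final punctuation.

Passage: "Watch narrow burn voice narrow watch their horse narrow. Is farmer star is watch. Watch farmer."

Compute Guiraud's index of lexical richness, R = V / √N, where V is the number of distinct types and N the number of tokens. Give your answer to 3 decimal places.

N = 16, V = 9.
√N = 4.000000
R = 9 / 4.000000 = 2.250

2.250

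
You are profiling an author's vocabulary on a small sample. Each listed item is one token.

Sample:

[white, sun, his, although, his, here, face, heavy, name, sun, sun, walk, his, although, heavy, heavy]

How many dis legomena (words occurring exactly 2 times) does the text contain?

1

Frequencies: sun:3, his:3, heavy:3, although:2, white:1, here:1, face:1, name:1, walk:1
Words with frequency 2: although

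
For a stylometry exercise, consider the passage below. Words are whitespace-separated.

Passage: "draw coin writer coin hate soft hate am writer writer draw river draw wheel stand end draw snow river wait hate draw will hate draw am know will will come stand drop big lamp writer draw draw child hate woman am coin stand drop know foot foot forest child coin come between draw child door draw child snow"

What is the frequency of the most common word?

Frequencies: draw:10, hate:5, coin:4, writer:4, child:4, am:3, stand:3, will:3, river:2, snow:2, know:2, come:2, drop:2, foot:2, soft:1, wheel:1, end:1, wait:1, big:1, lamp:1, … (4 more, each freq 1)
Most common: 'draw' with frequency 10.

10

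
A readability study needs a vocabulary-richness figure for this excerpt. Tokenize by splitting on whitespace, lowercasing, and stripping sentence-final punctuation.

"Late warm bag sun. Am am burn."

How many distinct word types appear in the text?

Distinct types: {am, bag, burn, late, sun, warm}
V = 6

6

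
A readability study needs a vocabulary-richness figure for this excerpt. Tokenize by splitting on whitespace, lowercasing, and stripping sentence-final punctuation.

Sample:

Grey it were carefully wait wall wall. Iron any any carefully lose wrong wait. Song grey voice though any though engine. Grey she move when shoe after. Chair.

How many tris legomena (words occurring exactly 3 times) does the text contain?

2

Frequencies: grey:3, any:3, carefully:2, wait:2, wall:2, though:2, it:1, were:1, iron:1, lose:1, wrong:1, song:1, voice:1, engine:1, she:1, move:1, when:1, shoe:1, after:1, chair:1
Words with frequency 3: any, grey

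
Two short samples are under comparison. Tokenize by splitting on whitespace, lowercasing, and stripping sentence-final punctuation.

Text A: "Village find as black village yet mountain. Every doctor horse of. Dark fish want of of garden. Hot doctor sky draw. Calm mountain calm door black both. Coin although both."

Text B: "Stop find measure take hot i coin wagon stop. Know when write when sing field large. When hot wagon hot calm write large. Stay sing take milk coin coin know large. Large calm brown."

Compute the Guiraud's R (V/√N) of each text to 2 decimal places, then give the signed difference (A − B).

0.93

A: V=22, N=30, R=4.02
B: V=18, N=34, R=3.09
Difference = 4.02 − 3.09 = 0.93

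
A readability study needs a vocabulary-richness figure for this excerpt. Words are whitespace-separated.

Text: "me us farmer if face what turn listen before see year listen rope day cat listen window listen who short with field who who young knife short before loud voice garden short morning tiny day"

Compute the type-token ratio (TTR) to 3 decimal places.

0.743

N = 35 tokens, V = 26 types.
TTR = V / N = 26 / 35 = 0.743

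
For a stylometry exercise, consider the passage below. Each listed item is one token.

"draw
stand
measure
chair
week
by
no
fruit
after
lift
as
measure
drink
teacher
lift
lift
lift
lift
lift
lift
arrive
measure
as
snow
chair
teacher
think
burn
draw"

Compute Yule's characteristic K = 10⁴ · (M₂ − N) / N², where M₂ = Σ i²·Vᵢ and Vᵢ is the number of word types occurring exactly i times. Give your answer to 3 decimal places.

Frequencies: lift:7, measure:3, draw:2, chair:2, as:2, teacher:2, stand:1, week:1, by:1, no:1, fruit:1, after:1, drink:1, arrive:1, snow:1, think:1, burn:1
N = 29. Frequency spectrum: V_1=11, V_2=4, V_3=1, V_7=1
M₂ = 1²·11 + 2²·4 + 3²·1 + 7²·1 = 85
K = 10000 × (85 − 29) / 29² = 665.874

665.874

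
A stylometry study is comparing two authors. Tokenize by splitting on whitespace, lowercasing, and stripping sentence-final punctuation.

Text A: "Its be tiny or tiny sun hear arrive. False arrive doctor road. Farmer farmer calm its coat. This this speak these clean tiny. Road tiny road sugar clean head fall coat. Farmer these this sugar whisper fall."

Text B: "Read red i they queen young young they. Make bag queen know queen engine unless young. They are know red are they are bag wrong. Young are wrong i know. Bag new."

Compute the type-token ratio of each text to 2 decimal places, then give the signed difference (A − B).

TTR(A) = 21/37 = 0.57
TTR(B) = 14/32 = 0.44
Difference = 0.57 − 0.44 = 0.13

0.13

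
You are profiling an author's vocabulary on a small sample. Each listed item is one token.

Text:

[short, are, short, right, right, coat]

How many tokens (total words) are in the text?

6

Tokens: short, are, short, right, right, coat
N = 6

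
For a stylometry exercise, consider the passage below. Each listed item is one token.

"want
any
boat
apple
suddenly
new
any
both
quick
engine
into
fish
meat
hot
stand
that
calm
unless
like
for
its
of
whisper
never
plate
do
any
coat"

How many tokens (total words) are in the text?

28

Tokens: want, any, boat, apple, suddenly, new, any, both, quick, engine, into, fish, meat, hot, stand, that, calm, unless, like, for, its, of, whisper, never, plate, do, any, coat
N = 28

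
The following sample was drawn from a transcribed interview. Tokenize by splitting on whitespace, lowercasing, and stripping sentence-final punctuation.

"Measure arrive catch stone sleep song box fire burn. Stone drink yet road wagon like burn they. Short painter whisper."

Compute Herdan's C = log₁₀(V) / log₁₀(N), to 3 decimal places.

N = 20, V = 18.
log₁₀(V) = 1.255273, log₁₀(N) = 1.301030
C = 1.255273 / 1.301030 = 0.965

0.965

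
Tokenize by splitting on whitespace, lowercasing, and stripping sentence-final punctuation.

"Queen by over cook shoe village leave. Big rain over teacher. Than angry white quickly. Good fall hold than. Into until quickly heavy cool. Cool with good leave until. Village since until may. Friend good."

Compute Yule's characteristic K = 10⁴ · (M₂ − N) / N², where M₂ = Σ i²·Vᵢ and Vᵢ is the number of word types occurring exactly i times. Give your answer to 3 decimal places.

Frequencies: good:3, until:3, over:2, village:2, leave:2, than:2, quickly:2, cool:2, queen:1, by:1, cook:1, shoe:1, big:1, rain:1, teacher:1, angry:1, white:1, fall:1, hold:1, into:1, … (5 more, each freq 1)
N = 35. Frequency spectrum: V_1=17, V_2=6, V_3=2
M₂ = 1²·17 + 2²·6 + 3²·2 = 59
K = 10000 × (59 − 35) / 35² = 195.918

195.918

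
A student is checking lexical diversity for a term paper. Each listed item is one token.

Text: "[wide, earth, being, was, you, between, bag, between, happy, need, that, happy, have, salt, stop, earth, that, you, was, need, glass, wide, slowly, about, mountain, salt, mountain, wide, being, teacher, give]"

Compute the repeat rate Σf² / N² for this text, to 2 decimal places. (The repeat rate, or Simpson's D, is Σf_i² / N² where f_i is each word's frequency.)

0.06

Frequencies: wide:3, earth:2, being:2, was:2, you:2, between:2, happy:2, need:2, that:2, salt:2, mountain:2, bag:1, have:1, stop:1, glass:1, slowly:1, about:1, teacher:1, give:1
Σf² = 57; N² = 961
Repeat rate = 57 / 961 = 0.06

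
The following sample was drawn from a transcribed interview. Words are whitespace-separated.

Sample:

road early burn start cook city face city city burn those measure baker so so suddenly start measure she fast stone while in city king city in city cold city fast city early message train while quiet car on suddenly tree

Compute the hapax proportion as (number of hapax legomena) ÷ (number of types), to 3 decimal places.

Frequencies: city:8, early:2, burn:2, start:2, measure:2, so:2, suddenly:2, fast:2, while:2, in:2, road:1, cook:1, face:1, those:1, baker:1, she:1, stone:1, king:1, cold:1, message:1, … (5 more, each freq 1)
Hapax count = 15; type count = 25.
Ratio = 15 / 25 = 0.600

0.600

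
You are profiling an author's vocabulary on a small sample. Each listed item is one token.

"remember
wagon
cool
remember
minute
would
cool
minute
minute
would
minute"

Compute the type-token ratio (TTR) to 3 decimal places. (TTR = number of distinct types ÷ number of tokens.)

N = 11 tokens, V = 5 types.
TTR = V / N = 5 / 11 = 0.455

0.455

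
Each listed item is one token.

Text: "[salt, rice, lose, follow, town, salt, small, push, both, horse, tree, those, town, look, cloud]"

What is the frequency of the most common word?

Frequencies: salt:2, town:2, rice:1, lose:1, follow:1, small:1, push:1, both:1, horse:1, tree:1, those:1, look:1, cloud:1
Most common: 'salt' with frequency 2.

2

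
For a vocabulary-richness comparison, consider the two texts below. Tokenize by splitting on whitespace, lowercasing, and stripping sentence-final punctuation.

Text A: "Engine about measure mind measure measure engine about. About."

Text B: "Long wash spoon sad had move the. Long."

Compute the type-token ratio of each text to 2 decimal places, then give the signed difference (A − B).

TTR(A) = 4/9 = 0.44
TTR(B) = 7/8 = 0.88
Difference = 0.44 − 0.88 = -0.44

-0.44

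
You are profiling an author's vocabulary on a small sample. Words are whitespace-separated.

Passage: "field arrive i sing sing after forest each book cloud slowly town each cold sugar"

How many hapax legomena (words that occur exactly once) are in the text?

11

Frequencies: sing:2, each:2, field:1, arrive:1, i:1, after:1, forest:1, book:1, cloud:1, slowly:1, town:1, cold:1, sugar:1
Hapax (freq=1): after, arrive, book, cloud, cold, field, forest, i, slowly, sugar, town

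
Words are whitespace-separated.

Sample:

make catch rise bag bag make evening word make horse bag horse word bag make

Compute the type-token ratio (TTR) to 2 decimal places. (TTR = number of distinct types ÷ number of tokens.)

N = 15 tokens, V = 7 types.
TTR = V / N = 7 / 15 = 0.47

0.47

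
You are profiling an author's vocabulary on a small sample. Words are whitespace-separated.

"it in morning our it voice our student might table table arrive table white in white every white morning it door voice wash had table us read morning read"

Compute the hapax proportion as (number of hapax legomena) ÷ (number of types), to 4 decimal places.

Frequencies: table:4, it:3, morning:3, white:3, in:2, our:2, voice:2, read:2, student:1, might:1, arrive:1, every:1, door:1, wash:1, had:1, us:1
Hapax count = 8; type count = 16.
Ratio = 8 / 16 = 0.5000

0.5000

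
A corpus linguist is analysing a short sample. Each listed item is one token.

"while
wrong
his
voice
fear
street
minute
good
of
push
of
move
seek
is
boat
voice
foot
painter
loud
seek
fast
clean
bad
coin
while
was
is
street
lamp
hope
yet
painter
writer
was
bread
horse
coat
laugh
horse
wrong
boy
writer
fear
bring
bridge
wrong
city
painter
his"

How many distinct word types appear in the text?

34

Distinct types: {bad, boat, boy, bread, bridge, bring, city, clean, coat, coin, fast, fear, foot, good, his, hope, horse, is, lamp, laugh, loud, minute, move, of, painter, push, seek, street, voice, was, while, writer, wrong, yet}
V = 34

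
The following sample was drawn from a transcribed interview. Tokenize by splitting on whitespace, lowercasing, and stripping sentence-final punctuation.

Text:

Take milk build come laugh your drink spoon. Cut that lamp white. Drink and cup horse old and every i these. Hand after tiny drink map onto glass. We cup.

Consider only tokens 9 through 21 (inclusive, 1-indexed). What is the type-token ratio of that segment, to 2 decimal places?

0.92

Segment tokens 9–21: cut, that, lamp, white, drink, and, cup, horse, old, and, every, i, these
Segment N = 13, segment V = 12.
TTR = 12 / 13 = 0.92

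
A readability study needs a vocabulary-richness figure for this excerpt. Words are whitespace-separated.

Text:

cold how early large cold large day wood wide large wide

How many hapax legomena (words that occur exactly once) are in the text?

4

Frequencies: large:3, cold:2, wide:2, how:1, early:1, day:1, wood:1
Hapax (freq=1): day, early, how, wood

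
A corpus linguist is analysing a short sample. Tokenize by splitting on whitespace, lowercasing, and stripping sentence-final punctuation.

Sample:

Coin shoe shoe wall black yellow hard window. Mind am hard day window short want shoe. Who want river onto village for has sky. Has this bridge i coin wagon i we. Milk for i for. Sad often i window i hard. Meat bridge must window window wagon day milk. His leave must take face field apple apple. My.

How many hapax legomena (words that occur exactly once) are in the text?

22

Frequencies: window:5, i:5, shoe:3, hard:3, for:3, coin:2, day:2, want:2, has:2, bridge:2, wagon:2, milk:2, must:2, apple:2, wall:1, black:1, yellow:1, mind:1, am:1, short:1, … (16 more, each freq 1)
Hapax (freq=1): am, black, face, field, his, leave, meat, mind, my, often, onto, river, sad, short, sky, take, this, village, wall, we, who, yellow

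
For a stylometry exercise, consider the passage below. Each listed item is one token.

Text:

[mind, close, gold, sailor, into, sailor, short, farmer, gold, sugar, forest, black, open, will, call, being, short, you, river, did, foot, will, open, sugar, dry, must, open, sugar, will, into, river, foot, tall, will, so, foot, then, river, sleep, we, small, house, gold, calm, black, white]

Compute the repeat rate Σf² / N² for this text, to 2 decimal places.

0.05

Frequencies: will:4, gold:3, sugar:3, open:3, river:3, foot:3, sailor:2, into:2, short:2, black:2, mind:1, close:1, farmer:1, forest:1, call:1, being:1, you:1, did:1, dry:1, must:1, … (9 more, each freq 1)
Σf² = 96; N² = 2116
Repeat rate = 96 / 2116 = 0.05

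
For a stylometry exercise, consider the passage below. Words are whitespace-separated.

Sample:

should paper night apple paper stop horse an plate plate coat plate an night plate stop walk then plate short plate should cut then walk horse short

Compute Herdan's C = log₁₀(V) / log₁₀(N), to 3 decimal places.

0.778

N = 27, V = 13.
log₁₀(V) = 1.113943, log₁₀(N) = 1.431364
C = 1.113943 / 1.431364 = 0.778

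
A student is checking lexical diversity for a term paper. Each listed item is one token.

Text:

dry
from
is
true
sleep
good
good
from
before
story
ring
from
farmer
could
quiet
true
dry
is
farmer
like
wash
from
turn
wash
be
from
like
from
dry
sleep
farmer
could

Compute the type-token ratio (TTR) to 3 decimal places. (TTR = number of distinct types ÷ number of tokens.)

0.500

N = 32 tokens, V = 16 types.
TTR = V / N = 16 / 32 = 0.500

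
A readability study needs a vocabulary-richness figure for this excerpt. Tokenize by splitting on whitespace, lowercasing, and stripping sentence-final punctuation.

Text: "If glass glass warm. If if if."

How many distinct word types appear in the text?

3

Distinct types: {glass, if, warm}
V = 3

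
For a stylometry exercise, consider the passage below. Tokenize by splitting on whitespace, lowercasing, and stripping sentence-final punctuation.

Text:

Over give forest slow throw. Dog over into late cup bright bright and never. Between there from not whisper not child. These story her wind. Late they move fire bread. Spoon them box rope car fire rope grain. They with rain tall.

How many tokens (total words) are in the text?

42

Tokens: over, give, forest, slow, throw, dog, over, into, late, cup, bright, bright, and, never, between, there, from, not, whisper, not, child, these, story, her, wind, late, they, move, fire, bread, spoon, them, box, rope, car, fire, rope, grain, they, with, rain, tall
N = 42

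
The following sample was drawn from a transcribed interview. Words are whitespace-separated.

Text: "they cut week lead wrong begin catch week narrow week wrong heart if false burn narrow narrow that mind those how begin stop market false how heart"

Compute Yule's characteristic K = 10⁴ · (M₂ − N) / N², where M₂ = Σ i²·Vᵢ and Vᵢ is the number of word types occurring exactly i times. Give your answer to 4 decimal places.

Frequencies: week:3, narrow:3, wrong:2, begin:2, heart:2, false:2, how:2, they:1, cut:1, lead:1, catch:1, if:1, burn:1, that:1, mind:1, those:1, stop:1, market:1
N = 27. Frequency spectrum: V_1=11, V_2=5, V_3=2
M₂ = 1²·11 + 2²·5 + 3²·2 = 49
K = 10000 × (49 − 27) / 27² = 301.7833

301.7833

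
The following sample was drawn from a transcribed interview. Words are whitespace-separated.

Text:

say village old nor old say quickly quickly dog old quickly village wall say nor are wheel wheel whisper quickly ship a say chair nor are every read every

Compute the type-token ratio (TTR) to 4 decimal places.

N = 29 tokens, V = 15 types.
TTR = V / N = 15 / 29 = 0.5172

0.5172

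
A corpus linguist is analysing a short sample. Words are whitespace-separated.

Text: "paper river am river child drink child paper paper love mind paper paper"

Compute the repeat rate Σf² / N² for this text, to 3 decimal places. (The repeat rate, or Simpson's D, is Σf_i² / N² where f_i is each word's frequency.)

0.219

Frequencies: paper:5, river:2, child:2, am:1, drink:1, love:1, mind:1
Σf² = 37; N² = 169
Repeat rate = 37 / 169 = 0.219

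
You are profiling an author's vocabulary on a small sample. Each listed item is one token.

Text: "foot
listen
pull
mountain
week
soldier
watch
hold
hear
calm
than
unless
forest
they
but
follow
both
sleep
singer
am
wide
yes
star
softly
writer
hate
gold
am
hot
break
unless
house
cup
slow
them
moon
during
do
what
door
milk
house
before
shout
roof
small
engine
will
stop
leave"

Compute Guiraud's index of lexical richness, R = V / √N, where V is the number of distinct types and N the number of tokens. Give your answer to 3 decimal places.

N = 50, V = 47.
√N = 7.071068
R = 47 / 7.071068 = 6.647

6.647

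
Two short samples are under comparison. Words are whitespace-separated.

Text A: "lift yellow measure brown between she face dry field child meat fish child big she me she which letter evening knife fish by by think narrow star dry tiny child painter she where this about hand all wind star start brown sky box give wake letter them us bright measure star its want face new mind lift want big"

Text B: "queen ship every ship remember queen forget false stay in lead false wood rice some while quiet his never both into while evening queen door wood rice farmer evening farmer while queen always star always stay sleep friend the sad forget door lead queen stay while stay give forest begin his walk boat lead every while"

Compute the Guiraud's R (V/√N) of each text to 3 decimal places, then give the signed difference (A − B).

1.192

A: V=42, N=59, R=5.468
B: V=32, N=56, R=4.276
Difference = 5.468 − 4.276 = 1.192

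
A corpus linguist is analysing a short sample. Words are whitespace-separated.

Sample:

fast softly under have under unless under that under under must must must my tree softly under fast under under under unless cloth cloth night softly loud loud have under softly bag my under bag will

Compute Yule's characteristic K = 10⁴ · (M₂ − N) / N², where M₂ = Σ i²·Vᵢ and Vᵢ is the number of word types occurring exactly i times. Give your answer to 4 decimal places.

Frequencies: under:11, softly:4, must:3, fast:2, have:2, unless:2, my:2, cloth:2, loud:2, bag:2, that:1, tree:1, night:1, will:1
N = 36. Frequency spectrum: V_1=4, V_2=7, V_3=1, V_4=1, V_11=1
M₂ = 1²·4 + 2²·7 + 3²·1 + 4²·1 + 11²·1 = 178
K = 10000 × (178 − 36) / 36² = 1095.6790

1095.6790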